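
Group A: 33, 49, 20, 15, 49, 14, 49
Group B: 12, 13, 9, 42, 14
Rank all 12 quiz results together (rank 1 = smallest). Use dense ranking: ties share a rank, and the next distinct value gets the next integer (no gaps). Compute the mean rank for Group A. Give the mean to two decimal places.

7.00

Sorted (ascending): 9, 12, 13, 14, 14, 15, 20, 33, 42, 49, 49, 49
The 2 values of 14 share dense rank 4.
The 3 values of 49 share dense rank 9.
Remaining distinct values take the next consecutive integers.
Group A values → pooled ranks: 33→7, 49→9, 20→6, 15→5, 49→9, 14→4, 49→9
Mean rank = (7 + 9 + 6 + 5 + 9 + 4 + 9) / 7 = 7.00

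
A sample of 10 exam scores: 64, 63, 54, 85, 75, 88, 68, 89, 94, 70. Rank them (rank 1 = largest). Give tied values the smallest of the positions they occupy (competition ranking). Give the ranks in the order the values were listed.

Sorted (descending): 94, 89, 88, 85, 75, 70, 68, 64, 63, 54
No ties — each value takes its position as its rank.

8, 9, 10, 4, 5, 3, 7, 2, 1, 6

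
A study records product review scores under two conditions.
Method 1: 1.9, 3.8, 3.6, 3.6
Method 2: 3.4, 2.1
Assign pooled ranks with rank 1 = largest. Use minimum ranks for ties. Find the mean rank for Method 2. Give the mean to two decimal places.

Sorted (descending): 3.8, 3.6, 3.6, 3.4, 2.1, 1.9
The 2 values of 3.6 occupy positions 2–3 → each gets rank 2.
Method 2 values → pooled ranks: 3.4→4, 2.1→5
Mean rank = (4 + 5) / 2 = 4.50

4.50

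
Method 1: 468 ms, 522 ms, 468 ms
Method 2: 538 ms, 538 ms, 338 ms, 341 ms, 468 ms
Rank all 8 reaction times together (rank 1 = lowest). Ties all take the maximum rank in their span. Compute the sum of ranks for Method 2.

24

Sorted (ascending): 338, 341, 468, 468, 468, 522, 538, 538
The 3 values of 468 occupy positions 3–5 → each gets rank 5.
The 2 values of 538 occupy positions 7–8 → each gets rank 8.
Method 2 values → pooled ranks: 538→8, 538→8, 338→1, 341→2, 468→5
Rank sum = 8 + 8 + 1 + 2 + 5 = 24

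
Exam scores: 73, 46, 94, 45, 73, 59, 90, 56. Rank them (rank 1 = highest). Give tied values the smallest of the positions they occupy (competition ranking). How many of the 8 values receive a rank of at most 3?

Sorted (descending): 94, 90, 73, 73, 59, 56, 46, 45
The 2 values of 73 occupy positions 3–4 → each gets rank 3.
Ranks ≤ 3: {1, 2, 3, 3} → 4 values.

4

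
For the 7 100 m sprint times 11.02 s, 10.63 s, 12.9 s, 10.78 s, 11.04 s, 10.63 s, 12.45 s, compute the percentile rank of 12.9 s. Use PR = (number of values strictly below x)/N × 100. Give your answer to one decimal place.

85.7

N = 7.
Strictly below 12.9: 6. Equal to 12.9: 1.
PR = 6/7 × 100 = 85.7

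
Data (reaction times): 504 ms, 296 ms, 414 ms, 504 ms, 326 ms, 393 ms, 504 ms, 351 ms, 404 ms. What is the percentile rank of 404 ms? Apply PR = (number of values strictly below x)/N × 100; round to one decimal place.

44.4

N = 9.
Strictly below 404: 4. Equal to 404: 1.
PR = 4/9 × 100 = 44.4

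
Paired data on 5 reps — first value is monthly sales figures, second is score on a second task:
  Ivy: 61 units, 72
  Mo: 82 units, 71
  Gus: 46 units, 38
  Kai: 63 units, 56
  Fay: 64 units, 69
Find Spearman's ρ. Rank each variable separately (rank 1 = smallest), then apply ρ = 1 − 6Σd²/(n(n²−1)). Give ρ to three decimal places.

0.400

Ranks of variable 1: 2, 5, 1, 3, 4
Ranks of variable 2: 5, 4, 1, 2, 3
d = r₁ − r₂: -3, 1, 0, 1, 1
d²: 9, 1, 0, 1, 1; Σd² = 12
ρ = 1 − 6·12/(5·24) = 1 − 72/120 = 0.400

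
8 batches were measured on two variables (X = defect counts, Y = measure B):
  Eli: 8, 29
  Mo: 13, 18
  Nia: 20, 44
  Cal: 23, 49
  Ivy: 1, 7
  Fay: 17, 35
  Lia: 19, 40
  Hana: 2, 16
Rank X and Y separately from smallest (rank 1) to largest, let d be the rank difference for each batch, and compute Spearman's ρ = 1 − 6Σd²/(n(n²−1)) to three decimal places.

Ranks of variable 1: 3, 4, 7, 8, 1, 5, 6, 2
Ranks of variable 2: 4, 3, 7, 8, 1, 5, 6, 2
d = r₁ − r₂: -1, 1, 0, 0, 0, 0, 0, 0
d²: 1, 1, 0, 0, 0, 0, 0, 0; Σd² = 2
ρ = 1 − 6·2/(8·63) = 1 − 12/504 = 0.976

0.976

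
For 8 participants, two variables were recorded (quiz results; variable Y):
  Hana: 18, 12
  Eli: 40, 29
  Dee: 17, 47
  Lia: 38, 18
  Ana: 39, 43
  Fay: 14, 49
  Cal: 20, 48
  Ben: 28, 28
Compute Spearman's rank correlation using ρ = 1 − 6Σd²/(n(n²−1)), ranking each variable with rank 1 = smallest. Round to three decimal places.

Ranks of variable 1: 3, 8, 2, 6, 7, 1, 4, 5
Ranks of variable 2: 1, 4, 6, 2, 5, 8, 7, 3
d = r₁ − r₂: 2, 4, -4, 4, 2, -7, -3, 2
d²: 4, 16, 16, 16, 4, 49, 9, 4; Σd² = 118
ρ = 1 − 6·118/(8·63) = 1 − 708/504 = -0.405

-0.405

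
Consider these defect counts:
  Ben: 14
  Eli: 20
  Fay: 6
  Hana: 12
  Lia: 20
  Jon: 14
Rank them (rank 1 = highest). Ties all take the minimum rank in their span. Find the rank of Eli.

Sorted (descending): 20, 20, 14, 14, 12, 6
The 2 values of 20 occupy positions 1–2 → each gets rank 1.
The 2 values of 14 occupy positions 3–4 → each gets rank 3.
Eli has value 20 → rank 1.

1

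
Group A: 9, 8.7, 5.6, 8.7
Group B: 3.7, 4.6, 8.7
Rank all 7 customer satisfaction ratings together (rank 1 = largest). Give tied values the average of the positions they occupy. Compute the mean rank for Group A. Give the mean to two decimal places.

3.00

Sorted (descending): 9, 8.7, 8.7, 8.7, 5.6, 4.6, 3.7
The 3 values of 8.7 occupy positions 2–4 → average rank 3.
Group A values → pooled ranks: 9→1, 8.7→3, 5.6→5, 8.7→3
Mean rank = (1 + 3 + 5 + 3) / 4 = 3.00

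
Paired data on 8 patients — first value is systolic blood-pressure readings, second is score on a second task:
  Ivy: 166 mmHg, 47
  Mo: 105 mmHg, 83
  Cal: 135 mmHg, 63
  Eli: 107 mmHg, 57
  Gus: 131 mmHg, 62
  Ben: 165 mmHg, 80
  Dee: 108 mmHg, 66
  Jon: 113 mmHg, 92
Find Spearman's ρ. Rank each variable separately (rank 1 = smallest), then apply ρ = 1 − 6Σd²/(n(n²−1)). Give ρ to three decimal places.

Ranks of variable 1: 8, 1, 6, 2, 5, 7, 3, 4
Ranks of variable 2: 1, 7, 4, 2, 3, 6, 5, 8
d = r₁ − r₂: 7, -6, 2, 0, 2, 1, -2, -4
d²: 49, 36, 4, 0, 4, 1, 4, 16; Σd² = 114
ρ = 1 − 6·114/(8·63) = 1 − 684/504 = -0.357

-0.357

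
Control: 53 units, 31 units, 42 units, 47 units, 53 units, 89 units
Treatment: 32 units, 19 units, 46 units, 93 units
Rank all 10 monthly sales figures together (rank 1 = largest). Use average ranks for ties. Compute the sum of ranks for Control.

Sorted (descending): 93, 89, 53, 53, 47, 46, 42, 32, 31, 19
The 2 values of 53 occupy positions 3–4 → average rank (3+4)/2 = 3.5.
Control values → pooled ranks: 53→3.5, 31→9, 42→7, 47→5, 53→3.5, 89→2
Rank sum = 3.5 + 9 + 7 + 5 + 3.5 + 2 = 30

30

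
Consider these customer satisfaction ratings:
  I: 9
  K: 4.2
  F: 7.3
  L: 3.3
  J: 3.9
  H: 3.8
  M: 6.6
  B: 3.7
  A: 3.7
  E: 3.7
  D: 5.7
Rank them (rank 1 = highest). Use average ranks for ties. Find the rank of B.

Sorted (descending): 9, 7.3, 6.6, 5.7, 4.2, 3.9, 3.8, 3.7, 3.7, 3.7, 3.3
The 3 values of 3.7 occupy positions 8–10 → average rank 9.
B has value 3.7 → rank 9.

9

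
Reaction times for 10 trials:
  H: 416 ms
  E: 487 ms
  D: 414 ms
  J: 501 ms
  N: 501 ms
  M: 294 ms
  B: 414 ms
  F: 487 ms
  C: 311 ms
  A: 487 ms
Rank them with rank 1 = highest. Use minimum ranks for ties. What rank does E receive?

Sorted (descending): 501, 501, 487, 487, 487, 416, 414, 414, 311, 294
The 2 values of 501 occupy positions 1–2 → each gets rank 1.
The 3 values of 487 occupy positions 3–5 → each gets rank 3.
The 2 values of 414 occupy positions 7–8 → each gets rank 7.
E has value 487 ms → rank 3.

3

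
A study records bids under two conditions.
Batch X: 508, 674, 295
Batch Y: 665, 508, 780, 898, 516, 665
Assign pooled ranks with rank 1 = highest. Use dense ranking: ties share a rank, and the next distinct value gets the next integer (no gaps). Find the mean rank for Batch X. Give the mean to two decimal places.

5.33

Sorted (descending): 898, 780, 674, 665, 665, 516, 508, 508, 295
The 2 values of 665 share dense rank 4.
The 2 values of 508 share dense rank 6.
Remaining distinct values take the next consecutive integers.
Batch X values → pooled ranks: 508→6, 674→3, 295→7
Mean rank = (6 + 3 + 7) / 3 = 5.33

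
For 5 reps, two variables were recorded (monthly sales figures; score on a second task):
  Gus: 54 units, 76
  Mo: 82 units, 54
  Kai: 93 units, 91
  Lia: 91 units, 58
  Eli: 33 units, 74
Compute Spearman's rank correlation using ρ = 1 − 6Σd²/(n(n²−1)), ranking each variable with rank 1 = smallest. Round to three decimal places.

Ranks of variable 1: 2, 3, 5, 4, 1
Ranks of variable 2: 4, 1, 5, 2, 3
d = r₁ − r₂: -2, 2, 0, 2, -2
d²: 4, 4, 0, 4, 4; Σd² = 16
ρ = 1 − 6·16/(5·24) = 1 − 96/120 = 0.200

0.200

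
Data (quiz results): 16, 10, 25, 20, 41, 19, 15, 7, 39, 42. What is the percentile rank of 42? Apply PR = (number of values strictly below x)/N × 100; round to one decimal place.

90.0

N = 10.
Strictly below 42: 9. Equal to 42: 1.
PR = 9/10 × 100 = 90.0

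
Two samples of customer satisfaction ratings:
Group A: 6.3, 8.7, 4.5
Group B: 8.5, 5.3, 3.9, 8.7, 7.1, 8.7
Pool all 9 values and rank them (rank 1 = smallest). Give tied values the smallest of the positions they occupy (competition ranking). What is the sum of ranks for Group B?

Sorted (ascending): 3.9, 4.5, 5.3, 6.3, 7.1, 8.5, 8.7, 8.7, 8.7
The 3 values of 8.7 occupy positions 7–9 → each gets rank 7.
Group B values → pooled ranks: 8.5→6, 5.3→3, 3.9→1, 8.7→7, 7.1→5, 8.7→7
Rank sum = 6 + 3 + 1 + 7 + 5 + 7 = 29

29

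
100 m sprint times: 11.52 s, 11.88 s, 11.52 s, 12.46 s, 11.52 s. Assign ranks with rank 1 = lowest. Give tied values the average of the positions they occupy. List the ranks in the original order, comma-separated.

2, 4, 2, 5, 2

Sorted (ascending): 11.52, 11.52, 11.52, 11.88, 12.46
The 3 values of 11.52 occupy positions 1–3 → average rank 2.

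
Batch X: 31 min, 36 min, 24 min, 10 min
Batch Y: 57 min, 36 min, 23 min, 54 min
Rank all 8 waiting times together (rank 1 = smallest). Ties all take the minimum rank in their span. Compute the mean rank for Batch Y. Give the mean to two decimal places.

5.50

Sorted (ascending): 10, 23, 24, 31, 36, 36, 54, 57
The 2 values of 36 occupy positions 5–6 → each gets rank 5.
Batch Y values → pooled ranks: 57→8, 36→5, 23→2, 54→7
Mean rank = (8 + 5 + 2 + 7) / 4 = 5.50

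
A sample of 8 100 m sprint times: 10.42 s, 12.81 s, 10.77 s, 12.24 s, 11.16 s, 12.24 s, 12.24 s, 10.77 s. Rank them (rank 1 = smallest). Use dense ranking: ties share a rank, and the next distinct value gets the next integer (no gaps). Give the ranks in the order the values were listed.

1, 5, 2, 4, 3, 4, 4, 2

Sorted (ascending): 10.42, 10.77, 10.77, 11.16, 12.24, 12.24, 12.24, 12.81
The 2 values of 10.77 share dense rank 2.
The 3 values of 12.24 share dense rank 4.
Remaining distinct values take the next consecutive integers.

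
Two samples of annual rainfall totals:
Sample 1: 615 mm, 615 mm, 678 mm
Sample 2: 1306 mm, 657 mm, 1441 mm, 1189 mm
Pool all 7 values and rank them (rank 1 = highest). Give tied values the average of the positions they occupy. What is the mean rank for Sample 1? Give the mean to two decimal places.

5.67

Sorted (descending): 1441, 1306, 1189, 678, 657, 615, 615
The 2 values of 615 occupy positions 6–7 → average rank (6+7)/2 = 6.5.
Sample 1 values → pooled ranks: 615→6.5, 615→6.5, 678→4
Mean rank = (6.5 + 6.5 + 4) / 3 = 5.67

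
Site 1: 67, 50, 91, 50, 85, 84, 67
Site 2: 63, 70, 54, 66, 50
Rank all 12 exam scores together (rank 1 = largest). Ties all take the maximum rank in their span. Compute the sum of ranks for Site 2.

Sorted (descending): 91, 85, 84, 70, 67, 67, 66, 63, 54, 50, 50, 50
The 2 values of 67 occupy positions 5–6 → each gets rank 6.
The 3 values of 50 occupy positions 10–12 → each gets rank 12.
Site 2 values → pooled ranks: 63→8, 70→4, 54→9, 66→7, 50→12
Rank sum = 8 + 4 + 9 + 7 + 12 = 40

40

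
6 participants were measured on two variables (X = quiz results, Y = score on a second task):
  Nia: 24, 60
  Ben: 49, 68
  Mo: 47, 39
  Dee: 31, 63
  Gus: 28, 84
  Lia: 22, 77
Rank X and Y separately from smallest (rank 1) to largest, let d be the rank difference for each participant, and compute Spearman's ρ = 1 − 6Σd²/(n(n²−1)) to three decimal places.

Ranks of variable 1: 2, 6, 5, 4, 3, 1
Ranks of variable 2: 2, 4, 1, 3, 6, 5
d = r₁ − r₂: 0, 2, 4, 1, -3, -4
d²: 0, 4, 16, 1, 9, 16; Σd² = 46
ρ = 1 − 6·46/(6·35) = 1 − 276/210 = -0.314

-0.314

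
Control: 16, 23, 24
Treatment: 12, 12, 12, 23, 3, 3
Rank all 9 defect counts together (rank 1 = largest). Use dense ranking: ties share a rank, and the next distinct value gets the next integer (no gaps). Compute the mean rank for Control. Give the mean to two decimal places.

Sorted (descending): 24, 23, 23, 16, 12, 12, 12, 3, 3
The 2 values of 23 share dense rank 2.
The 3 values of 12 share dense rank 4.
The 2 values of 3 share dense rank 5.
Remaining distinct values take the next consecutive integers.
Control values → pooled ranks: 16→3, 23→2, 24→1
Mean rank = (3 + 2 + 1) / 3 = 2.00

2.00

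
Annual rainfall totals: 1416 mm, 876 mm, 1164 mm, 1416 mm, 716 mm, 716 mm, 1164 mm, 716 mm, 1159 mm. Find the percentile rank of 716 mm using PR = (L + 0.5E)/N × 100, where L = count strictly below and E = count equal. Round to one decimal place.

N = 9.
Strictly below 716: 0. Equal to 716: 3.
PR = (0 + 0.5·3)/9 × 100 = 16.7

16.7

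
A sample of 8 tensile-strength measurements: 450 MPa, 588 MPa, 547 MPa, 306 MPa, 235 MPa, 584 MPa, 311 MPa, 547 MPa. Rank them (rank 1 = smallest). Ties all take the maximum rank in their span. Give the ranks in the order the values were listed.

4, 8, 6, 2, 1, 7, 3, 6

Sorted (ascending): 235, 306, 311, 450, 547, 547, 584, 588
The 2 values of 547 occupy positions 5–6 → each gets rank 6.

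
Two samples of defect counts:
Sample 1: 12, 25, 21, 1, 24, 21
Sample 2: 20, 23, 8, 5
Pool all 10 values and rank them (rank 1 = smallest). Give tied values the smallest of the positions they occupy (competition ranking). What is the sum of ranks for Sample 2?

Sorted (ascending): 1, 5, 8, 12, 20, 21, 21, 23, 24, 25
The 2 values of 21 occupy positions 6–7 → each gets rank 6.
Sample 2 values → pooled ranks: 20→5, 23→8, 8→3, 5→2
Rank sum = 5 + 8 + 3 + 2 = 18

18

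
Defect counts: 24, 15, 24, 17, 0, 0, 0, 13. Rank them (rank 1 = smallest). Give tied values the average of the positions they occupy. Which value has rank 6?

Sorted (ascending): 0, 0, 0, 13, 15, 17, 24, 24
The 3 values of 0 occupy positions 1–3 → average rank 2.
The 2 values of 24 occupy positions 7–8 → average rank (7+8)/2 = 7.5.
Rank 6 → value 17.

17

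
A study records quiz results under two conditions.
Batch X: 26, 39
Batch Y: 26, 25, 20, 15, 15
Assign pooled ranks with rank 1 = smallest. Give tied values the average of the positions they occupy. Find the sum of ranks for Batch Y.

15.5

Sorted (ascending): 15, 15, 20, 25, 26, 26, 39
The 2 values of 15 occupy positions 1–2 → average rank (1+2)/2 = 1.5.
The 2 values of 26 occupy positions 5–6 → average rank (5+6)/2 = 5.5.
Batch Y values → pooled ranks: 26→5.5, 25→4, 20→3, 15→1.5, 15→1.5
Rank sum = 5.5 + 4 + 3 + 1.5 + 1.5 = 15.5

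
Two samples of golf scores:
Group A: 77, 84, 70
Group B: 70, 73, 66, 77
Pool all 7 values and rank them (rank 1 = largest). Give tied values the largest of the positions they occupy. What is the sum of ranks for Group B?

20

Sorted (descending): 84, 77, 77, 73, 70, 70, 66
The 2 values of 77 occupy positions 2–3 → each gets rank 3.
The 2 values of 70 occupy positions 5–6 → each gets rank 6.
Group B values → pooled ranks: 70→6, 73→4, 66→7, 77→3
Rank sum = 6 + 4 + 7 + 3 = 20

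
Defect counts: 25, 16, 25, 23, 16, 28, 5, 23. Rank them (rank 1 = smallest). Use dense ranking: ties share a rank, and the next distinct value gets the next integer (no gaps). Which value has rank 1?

Sorted (ascending): 5, 16, 16, 23, 23, 25, 25, 28
The 2 values of 16 share dense rank 2.
The 2 values of 23 share dense rank 3.
The 2 values of 25 share dense rank 4.
Remaining distinct values take the next consecutive integers.
Rank 1 → value 5.

5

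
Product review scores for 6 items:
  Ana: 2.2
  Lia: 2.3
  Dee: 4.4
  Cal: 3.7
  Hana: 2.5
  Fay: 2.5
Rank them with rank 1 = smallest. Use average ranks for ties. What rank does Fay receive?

3.5

Sorted (ascending): 2.2, 2.3, 2.5, 2.5, 3.7, 4.4
The 2 values of 2.5 occupy positions 3–4 → average rank (3+4)/2 = 3.5.
Fay has value 2.5 → rank 3.5.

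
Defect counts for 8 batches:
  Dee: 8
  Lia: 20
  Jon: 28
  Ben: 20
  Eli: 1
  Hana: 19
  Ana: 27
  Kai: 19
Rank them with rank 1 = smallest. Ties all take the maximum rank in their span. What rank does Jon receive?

Sorted (ascending): 1, 8, 19, 19, 20, 20, 27, 28
The 2 values of 19 occupy positions 3–4 → each gets rank 4.
The 2 values of 20 occupy positions 5–6 → each gets rank 6.
Jon has value 28 → rank 8.

8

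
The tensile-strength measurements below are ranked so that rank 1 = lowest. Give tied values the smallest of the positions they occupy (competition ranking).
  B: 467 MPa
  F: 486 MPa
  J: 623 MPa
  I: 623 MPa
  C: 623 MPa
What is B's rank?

Sorted (ascending): 467, 486, 623, 623, 623
The 3 values of 623 occupy positions 3–5 → each gets rank 3.
B has value 467 MPa → rank 1.

1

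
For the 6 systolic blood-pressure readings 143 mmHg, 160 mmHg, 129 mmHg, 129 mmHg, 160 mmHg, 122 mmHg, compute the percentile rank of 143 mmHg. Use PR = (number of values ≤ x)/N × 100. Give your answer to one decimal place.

66.7

N = 6.
Strictly below 143: 3. Equal to 143: 1.
PR = 4/6 × 100 = 66.7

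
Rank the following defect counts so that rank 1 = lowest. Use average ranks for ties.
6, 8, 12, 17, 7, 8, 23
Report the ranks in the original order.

1, 3.5, 5, 6, 2, 3.5, 7

Sorted (ascending): 6, 7, 8, 8, 12, 17, 23
The 2 values of 8 occupy positions 3–4 → average rank (3+4)/2 = 3.5.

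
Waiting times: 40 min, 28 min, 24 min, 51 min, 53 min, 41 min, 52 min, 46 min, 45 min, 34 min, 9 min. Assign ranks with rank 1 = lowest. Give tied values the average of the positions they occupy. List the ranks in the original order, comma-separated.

Sorted (ascending): 9, 24, 28, 34, 40, 41, 45, 46, 51, 52, 53
No ties — each value takes its position as its rank.

5, 3, 2, 9, 11, 6, 10, 8, 7, 4, 1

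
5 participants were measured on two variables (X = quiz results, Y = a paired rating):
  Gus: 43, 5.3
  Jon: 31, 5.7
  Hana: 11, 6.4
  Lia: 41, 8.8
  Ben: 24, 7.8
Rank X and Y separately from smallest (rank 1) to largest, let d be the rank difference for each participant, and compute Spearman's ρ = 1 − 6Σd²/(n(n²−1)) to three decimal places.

-0.300

Ranks of variable 1: 5, 3, 1, 4, 2
Ranks of variable 2: 1, 2, 3, 5, 4
d = r₁ − r₂: 4, 1, -2, -1, -2
d²: 16, 1, 4, 1, 4; Σd² = 26
ρ = 1 − 6·26/(5·24) = 1 − 156/120 = -0.300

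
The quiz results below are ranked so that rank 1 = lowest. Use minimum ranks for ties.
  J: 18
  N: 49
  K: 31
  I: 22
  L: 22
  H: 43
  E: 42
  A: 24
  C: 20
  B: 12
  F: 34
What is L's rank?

Sorted (ascending): 12, 18, 20, 22, 22, 24, 31, 34, 42, 43, 49
The 2 values of 22 occupy positions 4–5 → each gets rank 4.
L has value 22 → rank 4.

4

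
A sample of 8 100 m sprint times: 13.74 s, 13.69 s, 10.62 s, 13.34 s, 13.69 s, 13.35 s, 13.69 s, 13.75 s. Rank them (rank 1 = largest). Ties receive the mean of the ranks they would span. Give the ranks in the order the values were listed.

Sorted (descending): 13.75, 13.74, 13.69, 13.69, 13.69, 13.35, 13.34, 10.62
The 3 values of 13.69 occupy positions 3–5 → average rank 4.

2, 4, 8, 7, 4, 6, 4, 1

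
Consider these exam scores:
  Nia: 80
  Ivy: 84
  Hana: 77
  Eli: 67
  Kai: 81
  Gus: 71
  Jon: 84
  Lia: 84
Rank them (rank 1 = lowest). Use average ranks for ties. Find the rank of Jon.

Sorted (ascending): 67, 71, 77, 80, 81, 84, 84, 84
The 3 values of 84 occupy positions 6–8 → average rank 7.
Jon has value 84 → rank 7.

7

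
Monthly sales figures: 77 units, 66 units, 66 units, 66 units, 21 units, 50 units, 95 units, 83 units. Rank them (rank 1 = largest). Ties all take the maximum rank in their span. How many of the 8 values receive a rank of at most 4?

Sorted (descending): 95, 83, 77, 66, 66, 66, 50, 21
The 3 values of 66 occupy positions 4–6 → each gets rank 6.
Ranks ≤ 4: {1, 2, 3} → 3 values.

3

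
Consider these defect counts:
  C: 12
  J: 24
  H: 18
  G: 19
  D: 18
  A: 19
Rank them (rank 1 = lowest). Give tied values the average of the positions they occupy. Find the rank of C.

Sorted (ascending): 12, 18, 18, 19, 19, 24
The 2 values of 18 occupy positions 2–3 → average rank (2+3)/2 = 2.5.
The 2 values of 19 occupy positions 4–5 → average rank (4+5)/2 = 4.5.
C has value 12 → rank 1.

1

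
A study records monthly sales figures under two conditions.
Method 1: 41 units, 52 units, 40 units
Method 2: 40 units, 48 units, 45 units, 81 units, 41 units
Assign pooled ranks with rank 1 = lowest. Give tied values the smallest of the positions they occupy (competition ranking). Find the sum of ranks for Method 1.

11

Sorted (ascending): 40, 40, 41, 41, 45, 48, 52, 81
The 2 values of 40 occupy positions 1–2 → each gets rank 1.
The 2 values of 41 occupy positions 3–4 → each gets rank 3.
Method 1 values → pooled ranks: 41→3, 52→7, 40→1
Rank sum = 3 + 7 + 1 = 11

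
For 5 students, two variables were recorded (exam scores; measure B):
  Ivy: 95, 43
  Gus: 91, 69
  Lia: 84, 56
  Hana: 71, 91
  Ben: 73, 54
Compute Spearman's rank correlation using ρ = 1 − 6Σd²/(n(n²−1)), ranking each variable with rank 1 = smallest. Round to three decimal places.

Ranks of variable 1: 5, 4, 3, 1, 2
Ranks of variable 2: 1, 4, 3, 5, 2
d = r₁ − r₂: 4, 0, 0, -4, 0
d²: 16, 0, 0, 16, 0; Σd² = 32
ρ = 1 − 6·32/(5·24) = 1 − 192/120 = -0.600

-0.600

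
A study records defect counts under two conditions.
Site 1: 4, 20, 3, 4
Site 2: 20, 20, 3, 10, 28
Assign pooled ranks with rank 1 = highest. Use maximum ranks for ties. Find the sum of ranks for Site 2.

Sorted (descending): 28, 20, 20, 20, 10, 4, 4, 3, 3
The 3 values of 20 occupy positions 2–4 → each gets rank 4.
The 2 values of 4 occupy positions 6–7 → each gets rank 7.
The 2 values of 3 occupy positions 8–9 → each gets rank 9.
Site 2 values → pooled ranks: 20→4, 20→4, 3→9, 10→5, 28→1
Rank sum = 4 + 4 + 9 + 5 + 1 = 23

23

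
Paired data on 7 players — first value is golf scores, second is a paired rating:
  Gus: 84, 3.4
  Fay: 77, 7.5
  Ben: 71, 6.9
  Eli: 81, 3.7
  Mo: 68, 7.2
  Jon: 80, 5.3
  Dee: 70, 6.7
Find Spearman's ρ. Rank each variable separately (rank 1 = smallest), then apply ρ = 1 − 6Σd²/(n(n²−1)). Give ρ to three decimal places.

Ranks of variable 1: 7, 4, 3, 6, 1, 5, 2
Ranks of variable 2: 1, 7, 5, 2, 6, 3, 4
d = r₁ − r₂: 6, -3, -2, 4, -5, 2, -2
d²: 36, 9, 4, 16, 25, 4, 4; Σd² = 98
ρ = 1 − 6·98/(7·48) = 1 − 588/336 = -0.750

-0.750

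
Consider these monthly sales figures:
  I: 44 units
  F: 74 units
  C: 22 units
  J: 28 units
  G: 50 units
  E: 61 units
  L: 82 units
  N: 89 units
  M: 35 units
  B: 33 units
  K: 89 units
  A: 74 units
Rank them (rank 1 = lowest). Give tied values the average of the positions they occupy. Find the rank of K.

11.5

Sorted (ascending): 22, 28, 33, 35, 44, 50, 61, 74, 74, 82, 89, 89
The 2 values of 74 occupy positions 8–9 → average rank (8+9)/2 = 8.5.
The 2 values of 89 occupy positions 11–12 → average rank (11+12)/2 = 11.5.
K has value 89 units → rank 11.5.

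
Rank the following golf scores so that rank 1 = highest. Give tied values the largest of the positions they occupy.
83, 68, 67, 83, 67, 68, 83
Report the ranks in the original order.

3, 5, 7, 3, 7, 5, 3

Sorted (descending): 83, 83, 83, 68, 68, 67, 67
The 3 values of 83 occupy positions 1–3 → each gets rank 3.
The 2 values of 68 occupy positions 4–5 → each gets rank 5.
The 2 values of 67 occupy positions 6–7 → each gets rank 7.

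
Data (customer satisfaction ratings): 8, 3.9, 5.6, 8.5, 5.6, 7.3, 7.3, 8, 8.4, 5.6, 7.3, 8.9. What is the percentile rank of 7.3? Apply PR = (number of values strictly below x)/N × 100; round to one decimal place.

N = 12.
Strictly below 7.3: 4. Equal to 7.3: 3.
PR = 4/12 × 100 = 33.3

33.3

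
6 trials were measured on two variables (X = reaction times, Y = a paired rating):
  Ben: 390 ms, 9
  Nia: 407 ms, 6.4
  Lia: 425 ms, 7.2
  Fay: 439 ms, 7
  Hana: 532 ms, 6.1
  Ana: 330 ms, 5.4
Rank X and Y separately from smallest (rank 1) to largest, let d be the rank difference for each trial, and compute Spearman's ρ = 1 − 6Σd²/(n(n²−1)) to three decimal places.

0.029

Ranks of variable 1: 2, 3, 4, 5, 6, 1
Ranks of variable 2: 6, 3, 5, 4, 2, 1
d = r₁ − r₂: -4, 0, -1, 1, 4, 0
d²: 16, 0, 1, 1, 16, 0; Σd² = 34
ρ = 1 − 6·34/(6·35) = 1 − 204/210 = 0.029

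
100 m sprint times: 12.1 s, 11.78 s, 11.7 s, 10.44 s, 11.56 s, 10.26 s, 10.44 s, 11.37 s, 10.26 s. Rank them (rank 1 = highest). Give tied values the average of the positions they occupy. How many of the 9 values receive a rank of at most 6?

5

Sorted (descending): 12.1, 11.78, 11.7, 11.56, 11.37, 10.44, 10.44, 10.26, 10.26
The 2 values of 10.44 occupy positions 6–7 → average rank (6+7)/2 = 6.5.
The 2 values of 10.26 occupy positions 8–9 → average rank (8+9)/2 = 8.5.
Ranks ≤ 6: {1, 2, 3, 4, 5} → 5 values.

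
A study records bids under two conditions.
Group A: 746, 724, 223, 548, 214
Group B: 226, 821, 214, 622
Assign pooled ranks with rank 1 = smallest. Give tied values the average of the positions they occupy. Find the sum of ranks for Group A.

24.5

Sorted (ascending): 214, 214, 223, 226, 548, 622, 724, 746, 821
The 2 values of 214 occupy positions 1–2 → average rank (1+2)/2 = 1.5.
Group A values → pooled ranks: 746→8, 724→7, 223→3, 548→5, 214→1.5
Rank sum = 8 + 7 + 3 + 5 + 1.5 = 24.5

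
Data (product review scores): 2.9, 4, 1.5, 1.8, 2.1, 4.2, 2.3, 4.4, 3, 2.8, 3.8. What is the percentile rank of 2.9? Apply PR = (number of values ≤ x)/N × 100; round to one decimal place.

54.5

N = 11.
Strictly below 2.9: 5. Equal to 2.9: 1.
PR = 6/11 × 100 = 54.5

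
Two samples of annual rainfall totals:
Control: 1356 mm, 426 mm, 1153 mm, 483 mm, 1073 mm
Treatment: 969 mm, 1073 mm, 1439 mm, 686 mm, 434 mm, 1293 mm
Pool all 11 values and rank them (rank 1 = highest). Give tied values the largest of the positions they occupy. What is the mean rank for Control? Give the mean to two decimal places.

Sorted (descending): 1439, 1356, 1293, 1153, 1073, 1073, 969, 686, 483, 434, 426
The 2 values of 1073 occupy positions 5–6 → each gets rank 6.
Control values → pooled ranks: 1356→2, 426→11, 1153→4, 483→9, 1073→6
Mean rank = (2 + 11 + 4 + 9 + 6) / 5 = 6.40

6.40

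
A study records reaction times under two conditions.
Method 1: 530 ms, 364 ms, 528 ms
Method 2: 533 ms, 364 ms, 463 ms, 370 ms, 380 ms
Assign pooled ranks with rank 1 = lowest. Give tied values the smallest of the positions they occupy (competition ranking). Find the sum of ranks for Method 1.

14

Sorted (ascending): 364, 364, 370, 380, 463, 528, 530, 533
The 2 values of 364 occupy positions 1–2 → each gets rank 1.
Method 1 values → pooled ranks: 530→7, 364→1, 528→6
Rank sum = 7 + 1 + 6 = 14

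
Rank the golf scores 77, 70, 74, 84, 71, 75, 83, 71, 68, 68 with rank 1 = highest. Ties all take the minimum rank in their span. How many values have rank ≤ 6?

7

Sorted (descending): 84, 83, 77, 75, 74, 71, 71, 70, 68, 68
The 2 values of 71 occupy positions 6–7 → each gets rank 6.
The 2 values of 68 occupy positions 9–10 → each gets rank 9.
Ranks ≤ 6: {1, 2, 3, 4, 5, 6, 6} → 7 values.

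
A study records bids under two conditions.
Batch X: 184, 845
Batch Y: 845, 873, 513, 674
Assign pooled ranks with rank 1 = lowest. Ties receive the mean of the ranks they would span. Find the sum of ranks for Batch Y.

15.5

Sorted (ascending): 184, 513, 674, 845, 845, 873
The 2 values of 845 occupy positions 4–5 → average rank (4+5)/2 = 4.5.
Batch Y values → pooled ranks: 845→4.5, 873→6, 513→2, 674→3
Rank sum = 4.5 + 6 + 2 + 3 = 15.5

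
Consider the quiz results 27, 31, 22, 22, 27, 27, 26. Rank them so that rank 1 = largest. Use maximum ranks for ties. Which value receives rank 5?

Sorted (descending): 31, 27, 27, 27, 26, 22, 22
The 3 values of 27 occupy positions 2–4 → each gets rank 4.
The 2 values of 22 occupy positions 6–7 → each gets rank 7.
Rank 5 → value 26.

26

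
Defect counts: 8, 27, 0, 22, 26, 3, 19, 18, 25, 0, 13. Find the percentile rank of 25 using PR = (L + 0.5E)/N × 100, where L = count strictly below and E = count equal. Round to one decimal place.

N = 11.
Strictly below 25: 8. Equal to 25: 1.
PR = (8 + 0.5·1)/11 × 100 = 77.3

77.3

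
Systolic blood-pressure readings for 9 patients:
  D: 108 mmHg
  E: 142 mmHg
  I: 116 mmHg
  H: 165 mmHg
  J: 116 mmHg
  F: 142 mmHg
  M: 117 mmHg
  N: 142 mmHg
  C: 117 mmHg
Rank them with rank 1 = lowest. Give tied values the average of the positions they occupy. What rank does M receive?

4.5

Sorted (ascending): 108, 116, 116, 117, 117, 142, 142, 142, 165
The 2 values of 116 occupy positions 2–3 → average rank (2+3)/2 = 2.5.
The 2 values of 117 occupy positions 4–5 → average rank (4+5)/2 = 4.5.
The 3 values of 142 occupy positions 6–8 → average rank 7.
M has value 117 mmHg → rank 4.5.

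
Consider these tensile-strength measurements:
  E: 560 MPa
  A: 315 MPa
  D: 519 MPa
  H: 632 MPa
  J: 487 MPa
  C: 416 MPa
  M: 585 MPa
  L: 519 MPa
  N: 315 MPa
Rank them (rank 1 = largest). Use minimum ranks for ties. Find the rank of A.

Sorted (descending): 632, 585, 560, 519, 519, 487, 416, 315, 315
The 2 values of 519 occupy positions 4–5 → each gets rank 4.
The 2 values of 315 occupy positions 8–9 → each gets rank 8.
A has value 315 MPa → rank 8.

8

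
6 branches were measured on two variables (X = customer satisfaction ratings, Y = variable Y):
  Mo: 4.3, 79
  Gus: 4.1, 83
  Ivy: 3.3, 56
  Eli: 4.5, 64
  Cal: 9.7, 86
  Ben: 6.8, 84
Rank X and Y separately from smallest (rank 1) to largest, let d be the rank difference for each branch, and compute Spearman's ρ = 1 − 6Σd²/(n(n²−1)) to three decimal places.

Ranks of variable 1: 3, 2, 1, 4, 6, 5
Ranks of variable 2: 3, 4, 1, 2, 6, 5
d = r₁ − r₂: 0, -2, 0, 2, 0, 0
d²: 0, 4, 0, 4, 0, 0; Σd² = 8
ρ = 1 − 6·8/(6·35) = 1 − 48/210 = 0.771

0.771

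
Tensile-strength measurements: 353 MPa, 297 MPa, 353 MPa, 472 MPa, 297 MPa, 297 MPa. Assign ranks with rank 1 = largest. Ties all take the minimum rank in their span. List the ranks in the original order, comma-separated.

Sorted (descending): 472, 353, 353, 297, 297, 297
The 2 values of 353 occupy positions 2–3 → each gets rank 2.
The 3 values of 297 occupy positions 4–6 → each gets rank 4.

2, 4, 2, 1, 4, 4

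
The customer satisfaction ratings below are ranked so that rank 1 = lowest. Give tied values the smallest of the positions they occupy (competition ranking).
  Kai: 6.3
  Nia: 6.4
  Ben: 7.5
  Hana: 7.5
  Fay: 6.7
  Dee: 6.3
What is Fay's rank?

4

Sorted (ascending): 6.3, 6.3, 6.4, 6.7, 7.5, 7.5
The 2 values of 6.3 occupy positions 1–2 → each gets rank 1.
The 2 values of 7.5 occupy positions 5–6 → each gets rank 5.
Fay has value 6.7 → rank 4.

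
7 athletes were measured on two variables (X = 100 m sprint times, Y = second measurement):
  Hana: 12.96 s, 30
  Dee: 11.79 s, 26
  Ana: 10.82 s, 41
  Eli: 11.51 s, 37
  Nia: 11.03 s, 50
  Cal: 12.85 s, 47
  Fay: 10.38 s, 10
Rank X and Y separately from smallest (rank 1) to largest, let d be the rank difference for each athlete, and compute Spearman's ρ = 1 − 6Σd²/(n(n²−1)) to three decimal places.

0.107

Ranks of variable 1: 7, 5, 2, 4, 3, 6, 1
Ranks of variable 2: 3, 2, 5, 4, 7, 6, 1
d = r₁ − r₂: 4, 3, -3, 0, -4, 0, 0
d²: 16, 9, 9, 0, 16, 0, 0; Σd² = 50
ρ = 1 − 6·50/(7·48) = 1 − 300/336 = 0.107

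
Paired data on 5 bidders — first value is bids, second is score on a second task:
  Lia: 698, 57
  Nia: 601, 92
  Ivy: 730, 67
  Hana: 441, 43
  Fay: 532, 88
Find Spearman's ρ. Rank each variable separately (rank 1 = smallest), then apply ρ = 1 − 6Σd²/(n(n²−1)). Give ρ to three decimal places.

0.200

Ranks of variable 1: 4, 3, 5, 1, 2
Ranks of variable 2: 2, 5, 3, 1, 4
d = r₁ − r₂: 2, -2, 2, 0, -2
d²: 4, 4, 4, 0, 4; Σd² = 16
ρ = 1 − 6·16/(5·24) = 1 − 96/120 = 0.200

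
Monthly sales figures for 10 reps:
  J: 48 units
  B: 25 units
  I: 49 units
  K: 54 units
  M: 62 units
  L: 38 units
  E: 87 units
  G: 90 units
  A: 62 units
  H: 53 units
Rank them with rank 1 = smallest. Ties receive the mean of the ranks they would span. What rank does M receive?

7.5

Sorted (ascending): 25, 38, 48, 49, 53, 54, 62, 62, 87, 90
The 2 values of 62 occupy positions 7–8 → average rank (7+8)/2 = 7.5.
M has value 62 units → rank 7.5.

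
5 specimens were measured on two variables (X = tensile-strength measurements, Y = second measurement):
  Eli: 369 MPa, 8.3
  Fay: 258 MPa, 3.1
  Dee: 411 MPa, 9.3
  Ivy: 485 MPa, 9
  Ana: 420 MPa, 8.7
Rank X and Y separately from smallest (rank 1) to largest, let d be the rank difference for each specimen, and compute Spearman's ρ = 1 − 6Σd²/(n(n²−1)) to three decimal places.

Ranks of variable 1: 2, 1, 3, 5, 4
Ranks of variable 2: 2, 1, 5, 4, 3
d = r₁ − r₂: 0, 0, -2, 1, 1
d²: 0, 0, 4, 1, 1; Σd² = 6
ρ = 1 − 6·6/(5·24) = 1 − 36/120 = 0.700

0.700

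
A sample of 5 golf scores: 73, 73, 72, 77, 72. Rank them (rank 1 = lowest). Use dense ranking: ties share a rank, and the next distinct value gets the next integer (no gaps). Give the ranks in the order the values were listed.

Sorted (ascending): 72, 72, 73, 73, 77
The 2 values of 72 share dense rank 1.
The 2 values of 73 share dense rank 2.
Remaining distinct values take the next consecutive integers.

2, 2, 1, 3, 1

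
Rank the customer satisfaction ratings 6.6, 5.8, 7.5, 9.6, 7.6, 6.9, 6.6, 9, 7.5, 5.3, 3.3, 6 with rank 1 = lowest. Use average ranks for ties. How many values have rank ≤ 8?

Sorted (ascending): 3.3, 5.3, 5.8, 6, 6.6, 6.6, 6.9, 7.5, 7.5, 7.6, 9, 9.6
The 2 values of 6.6 occupy positions 5–6 → average rank (5+6)/2 = 5.5.
The 2 values of 7.5 occupy positions 8–9 → average rank (8+9)/2 = 8.5.
Ranks ≤ 8: {1, 2, 3, 4, 5.5, 5.5, 7} → 7 values.

7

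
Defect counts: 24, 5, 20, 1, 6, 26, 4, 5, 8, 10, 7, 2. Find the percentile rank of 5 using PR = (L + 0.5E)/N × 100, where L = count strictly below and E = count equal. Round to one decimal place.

33.3

N = 12.
Strictly below 5: 3. Equal to 5: 2.
PR = (3 + 0.5·2)/12 × 100 = 33.3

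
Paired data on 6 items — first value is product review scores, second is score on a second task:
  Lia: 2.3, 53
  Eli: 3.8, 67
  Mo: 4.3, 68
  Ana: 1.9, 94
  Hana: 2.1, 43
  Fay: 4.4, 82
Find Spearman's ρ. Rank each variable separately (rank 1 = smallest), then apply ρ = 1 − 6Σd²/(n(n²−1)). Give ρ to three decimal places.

Ranks of variable 1: 3, 4, 5, 1, 2, 6
Ranks of variable 2: 2, 3, 4, 6, 1, 5
d = r₁ − r₂: 1, 1, 1, -5, 1, 1
d²: 1, 1, 1, 25, 1, 1; Σd² = 30
ρ = 1 − 6·30/(6·35) = 1 − 180/210 = 0.143

0.143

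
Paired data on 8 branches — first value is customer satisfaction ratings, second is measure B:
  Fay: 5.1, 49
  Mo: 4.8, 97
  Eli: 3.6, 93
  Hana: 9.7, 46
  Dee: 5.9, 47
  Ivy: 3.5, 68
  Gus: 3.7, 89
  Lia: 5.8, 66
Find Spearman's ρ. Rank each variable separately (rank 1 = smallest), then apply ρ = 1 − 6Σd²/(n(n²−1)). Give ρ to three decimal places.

Ranks of variable 1: 5, 4, 2, 8, 7, 1, 3, 6
Ranks of variable 2: 3, 8, 7, 1, 2, 5, 6, 4
d = r₁ − r₂: 2, -4, -5, 7, 5, -4, -3, 2
d²: 4, 16, 25, 49, 25, 16, 9, 4; Σd² = 148
ρ = 1 − 6·148/(8·63) = 1 − 888/504 = -0.762

-0.762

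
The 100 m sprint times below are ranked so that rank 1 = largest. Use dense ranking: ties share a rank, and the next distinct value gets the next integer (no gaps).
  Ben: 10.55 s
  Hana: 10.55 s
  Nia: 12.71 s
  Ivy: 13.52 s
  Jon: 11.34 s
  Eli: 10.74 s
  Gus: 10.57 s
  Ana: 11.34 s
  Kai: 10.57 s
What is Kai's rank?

Sorted (descending): 13.52, 12.71, 11.34, 11.34, 10.74, 10.57, 10.57, 10.55, 10.55
The 2 values of 11.34 share dense rank 3.
The 2 values of 10.57 share dense rank 5.
The 2 values of 10.55 share dense rank 6.
Remaining distinct values take the next consecutive integers.
Kai has value 10.57 s → rank 5.

5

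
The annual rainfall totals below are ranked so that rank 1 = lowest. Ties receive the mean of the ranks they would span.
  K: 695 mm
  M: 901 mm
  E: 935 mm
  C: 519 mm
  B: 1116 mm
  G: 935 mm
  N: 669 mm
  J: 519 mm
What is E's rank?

6.5

Sorted (ascending): 519, 519, 669, 695, 901, 935, 935, 1116
The 2 values of 519 occupy positions 1–2 → average rank (1+2)/2 = 1.5.
The 2 values of 935 occupy positions 6–7 → average rank (6+7)/2 = 6.5.
E has value 935 mm → rank 6.5.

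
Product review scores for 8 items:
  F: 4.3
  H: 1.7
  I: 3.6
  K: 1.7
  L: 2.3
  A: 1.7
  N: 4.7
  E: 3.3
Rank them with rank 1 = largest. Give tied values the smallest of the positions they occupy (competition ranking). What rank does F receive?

2

Sorted (descending): 4.7, 4.3, 3.6, 3.3, 2.3, 1.7, 1.7, 1.7
The 3 values of 1.7 occupy positions 6–8 → each gets rank 6.
F has value 4.3 → rank 2.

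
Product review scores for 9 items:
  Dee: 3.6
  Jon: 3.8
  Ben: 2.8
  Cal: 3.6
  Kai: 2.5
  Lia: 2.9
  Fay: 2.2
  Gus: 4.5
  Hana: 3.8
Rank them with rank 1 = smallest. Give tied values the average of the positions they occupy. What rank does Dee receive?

Sorted (ascending): 2.2, 2.5, 2.8, 2.9, 3.6, 3.6, 3.8, 3.8, 4.5
The 2 values of 3.6 occupy positions 5–6 → average rank (5+6)/2 = 5.5.
The 2 values of 3.8 occupy positions 7–8 → average rank (7+8)/2 = 7.5.
Dee has value 3.6 → rank 5.5.

5.5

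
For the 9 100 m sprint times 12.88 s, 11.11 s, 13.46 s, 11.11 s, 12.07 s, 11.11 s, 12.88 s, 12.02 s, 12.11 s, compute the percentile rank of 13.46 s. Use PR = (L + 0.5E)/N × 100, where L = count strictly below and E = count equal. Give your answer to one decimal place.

N = 9.
Strictly below 13.46: 8. Equal to 13.46: 1.
PR = (8 + 0.5·1)/9 × 100 = 94.4

94.4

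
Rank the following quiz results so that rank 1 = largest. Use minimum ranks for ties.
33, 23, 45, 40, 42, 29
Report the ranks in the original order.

Sorted (descending): 45, 42, 40, 33, 29, 23
No ties — each value takes its position as its rank.

4, 6, 1, 3, 2, 5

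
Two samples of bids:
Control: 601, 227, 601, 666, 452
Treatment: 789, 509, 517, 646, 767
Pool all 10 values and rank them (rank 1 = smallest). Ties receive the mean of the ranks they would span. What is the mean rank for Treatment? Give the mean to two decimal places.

Sorted (ascending): 227, 452, 509, 517, 601, 601, 646, 666, 767, 789
The 2 values of 601 occupy positions 5–6 → average rank (5+6)/2 = 5.5.
Treatment values → pooled ranks: 789→10, 509→3, 517→4, 646→7, 767→9
Mean rank = (10 + 3 + 4 + 7 + 9) / 5 = 6.60

6.60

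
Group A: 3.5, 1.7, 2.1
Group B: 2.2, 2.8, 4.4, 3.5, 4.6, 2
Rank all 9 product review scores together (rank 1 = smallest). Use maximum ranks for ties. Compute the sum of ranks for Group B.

Sorted (ascending): 1.7, 2, 2.1, 2.2, 2.8, 3.5, 3.5, 4.4, 4.6
The 2 values of 3.5 occupy positions 6–7 → each gets rank 7.
Group B values → pooled ranks: 2.2→4, 2.8→5, 4.4→8, 3.5→7, 4.6→9, 2→2
Rank sum = 4 + 5 + 8 + 7 + 9 + 2 = 35

35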